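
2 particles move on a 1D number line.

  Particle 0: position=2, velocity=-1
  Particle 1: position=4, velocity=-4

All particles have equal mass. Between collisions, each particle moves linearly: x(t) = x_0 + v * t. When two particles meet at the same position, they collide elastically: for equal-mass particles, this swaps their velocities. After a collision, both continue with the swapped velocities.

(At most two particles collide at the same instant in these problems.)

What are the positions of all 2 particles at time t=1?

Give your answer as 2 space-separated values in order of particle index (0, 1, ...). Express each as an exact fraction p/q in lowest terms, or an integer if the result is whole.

Answer: 0 1

Derivation:
Collision at t=2/3: particles 0 and 1 swap velocities; positions: p0=4/3 p1=4/3; velocities now: v0=-4 v1=-1
Advance to t=1 (no further collisions before then); velocities: v0=-4 v1=-1; positions = 0 1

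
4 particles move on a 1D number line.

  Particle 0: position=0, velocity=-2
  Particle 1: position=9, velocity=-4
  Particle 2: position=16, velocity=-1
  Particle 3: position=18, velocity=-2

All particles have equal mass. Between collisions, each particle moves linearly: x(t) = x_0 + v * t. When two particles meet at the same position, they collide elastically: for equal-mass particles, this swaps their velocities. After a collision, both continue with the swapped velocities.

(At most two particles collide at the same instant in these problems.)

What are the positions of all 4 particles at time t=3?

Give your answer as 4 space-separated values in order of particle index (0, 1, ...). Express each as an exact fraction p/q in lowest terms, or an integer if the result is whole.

Collision at t=2: particles 2 and 3 swap velocities; positions: p0=-4 p1=1 p2=14 p3=14; velocities now: v0=-2 v1=-4 v2=-2 v3=-1
Advance to t=3 (no further collisions before then); velocities: v0=-2 v1=-4 v2=-2 v3=-1; positions = -6 -3 12 13

Answer: -6 -3 12 13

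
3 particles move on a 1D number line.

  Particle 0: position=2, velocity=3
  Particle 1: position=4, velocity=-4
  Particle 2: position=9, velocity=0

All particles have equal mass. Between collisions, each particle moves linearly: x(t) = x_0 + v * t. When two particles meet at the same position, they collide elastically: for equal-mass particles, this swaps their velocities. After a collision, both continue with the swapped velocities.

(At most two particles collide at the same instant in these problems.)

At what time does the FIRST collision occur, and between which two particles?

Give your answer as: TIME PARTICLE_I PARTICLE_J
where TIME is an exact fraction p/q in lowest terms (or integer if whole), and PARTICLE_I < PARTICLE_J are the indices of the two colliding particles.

Pair (0,1): pos 2,4 vel 3,-4 -> gap=2, closing at 7/unit, collide at t=2/7
Pair (1,2): pos 4,9 vel -4,0 -> not approaching (rel speed -4 <= 0)
Earliest collision: t=2/7 between 0 and 1

Answer: 2/7 0 1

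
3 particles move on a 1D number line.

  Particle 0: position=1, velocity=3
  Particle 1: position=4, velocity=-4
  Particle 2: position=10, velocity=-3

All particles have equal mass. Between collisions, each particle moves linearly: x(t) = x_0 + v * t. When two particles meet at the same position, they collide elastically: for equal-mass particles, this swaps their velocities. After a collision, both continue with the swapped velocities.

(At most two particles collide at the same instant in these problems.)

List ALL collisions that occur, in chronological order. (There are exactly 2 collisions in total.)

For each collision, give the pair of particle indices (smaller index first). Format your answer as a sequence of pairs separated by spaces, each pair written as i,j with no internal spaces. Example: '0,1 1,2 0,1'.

Collision at t=3/7: particles 0 and 1 swap velocities; positions: p0=16/7 p1=16/7 p2=61/7; velocities now: v0=-4 v1=3 v2=-3
Collision at t=3/2: particles 1 and 2 swap velocities; positions: p0=-2 p1=11/2 p2=11/2; velocities now: v0=-4 v1=-3 v2=3

Answer: 0,1 1,2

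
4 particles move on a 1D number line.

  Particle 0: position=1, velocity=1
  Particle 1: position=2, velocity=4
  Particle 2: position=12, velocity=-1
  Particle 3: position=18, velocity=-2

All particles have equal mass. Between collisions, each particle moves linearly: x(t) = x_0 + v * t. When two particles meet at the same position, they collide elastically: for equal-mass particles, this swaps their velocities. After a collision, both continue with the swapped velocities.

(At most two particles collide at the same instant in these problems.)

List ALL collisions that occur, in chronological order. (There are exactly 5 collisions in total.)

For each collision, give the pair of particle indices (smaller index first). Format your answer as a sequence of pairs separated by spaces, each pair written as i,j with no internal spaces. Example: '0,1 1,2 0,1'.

Collision at t=2: particles 1 and 2 swap velocities; positions: p0=3 p1=10 p2=10 p3=14; velocities now: v0=1 v1=-1 v2=4 v3=-2
Collision at t=8/3: particles 2 and 3 swap velocities; positions: p0=11/3 p1=28/3 p2=38/3 p3=38/3; velocities now: v0=1 v1=-1 v2=-2 v3=4
Collision at t=11/2: particles 0 and 1 swap velocities; positions: p0=13/2 p1=13/2 p2=7 p3=24; velocities now: v0=-1 v1=1 v2=-2 v3=4
Collision at t=17/3: particles 1 and 2 swap velocities; positions: p0=19/3 p1=20/3 p2=20/3 p3=74/3; velocities now: v0=-1 v1=-2 v2=1 v3=4
Collision at t=6: particles 0 and 1 swap velocities; positions: p0=6 p1=6 p2=7 p3=26; velocities now: v0=-2 v1=-1 v2=1 v3=4

Answer: 1,2 2,3 0,1 1,2 0,1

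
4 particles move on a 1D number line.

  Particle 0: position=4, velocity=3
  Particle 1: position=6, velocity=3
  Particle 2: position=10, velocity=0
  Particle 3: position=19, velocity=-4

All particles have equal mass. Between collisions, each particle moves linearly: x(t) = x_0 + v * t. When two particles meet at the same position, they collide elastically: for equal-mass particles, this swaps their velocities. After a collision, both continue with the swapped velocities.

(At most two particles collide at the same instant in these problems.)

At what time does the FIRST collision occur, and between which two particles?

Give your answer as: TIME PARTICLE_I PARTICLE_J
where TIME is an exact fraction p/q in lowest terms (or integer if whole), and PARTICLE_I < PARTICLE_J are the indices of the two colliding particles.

Answer: 4/3 1 2

Derivation:
Pair (0,1): pos 4,6 vel 3,3 -> not approaching (rel speed 0 <= 0)
Pair (1,2): pos 6,10 vel 3,0 -> gap=4, closing at 3/unit, collide at t=4/3
Pair (2,3): pos 10,19 vel 0,-4 -> gap=9, closing at 4/unit, collide at t=9/4
Earliest collision: t=4/3 between 1 and 2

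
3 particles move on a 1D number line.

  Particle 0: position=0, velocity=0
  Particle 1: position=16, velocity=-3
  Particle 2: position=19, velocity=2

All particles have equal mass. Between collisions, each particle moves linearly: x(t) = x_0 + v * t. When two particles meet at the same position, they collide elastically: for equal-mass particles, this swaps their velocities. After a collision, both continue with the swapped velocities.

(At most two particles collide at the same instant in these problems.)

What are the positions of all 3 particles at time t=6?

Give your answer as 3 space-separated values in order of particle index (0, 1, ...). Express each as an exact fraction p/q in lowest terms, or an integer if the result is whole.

Answer: -2 0 31

Derivation:
Collision at t=16/3: particles 0 and 1 swap velocities; positions: p0=0 p1=0 p2=89/3; velocities now: v0=-3 v1=0 v2=2
Advance to t=6 (no further collisions before then); velocities: v0=-3 v1=0 v2=2; positions = -2 0 31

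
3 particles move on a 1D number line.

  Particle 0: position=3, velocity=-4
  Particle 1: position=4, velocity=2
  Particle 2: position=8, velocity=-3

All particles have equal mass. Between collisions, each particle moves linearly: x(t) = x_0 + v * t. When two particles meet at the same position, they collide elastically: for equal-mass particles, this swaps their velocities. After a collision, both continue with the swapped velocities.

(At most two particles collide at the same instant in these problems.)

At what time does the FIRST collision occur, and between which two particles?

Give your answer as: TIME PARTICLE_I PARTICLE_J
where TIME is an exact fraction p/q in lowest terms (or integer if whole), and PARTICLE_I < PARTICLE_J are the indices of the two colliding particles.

Answer: 4/5 1 2

Derivation:
Pair (0,1): pos 3,4 vel -4,2 -> not approaching (rel speed -6 <= 0)
Pair (1,2): pos 4,8 vel 2,-3 -> gap=4, closing at 5/unit, collide at t=4/5
Earliest collision: t=4/5 between 1 and 2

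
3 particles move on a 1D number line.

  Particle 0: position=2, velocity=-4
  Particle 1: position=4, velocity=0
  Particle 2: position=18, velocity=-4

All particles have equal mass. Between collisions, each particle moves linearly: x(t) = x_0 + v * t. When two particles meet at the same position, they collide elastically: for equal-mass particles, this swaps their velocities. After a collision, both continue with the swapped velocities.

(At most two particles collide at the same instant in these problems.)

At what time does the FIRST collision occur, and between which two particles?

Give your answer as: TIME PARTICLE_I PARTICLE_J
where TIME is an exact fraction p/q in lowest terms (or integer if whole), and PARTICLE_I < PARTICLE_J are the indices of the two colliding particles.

Answer: 7/2 1 2

Derivation:
Pair (0,1): pos 2,4 vel -4,0 -> not approaching (rel speed -4 <= 0)
Pair (1,2): pos 4,18 vel 0,-4 -> gap=14, closing at 4/unit, collide at t=7/2
Earliest collision: t=7/2 between 1 and 2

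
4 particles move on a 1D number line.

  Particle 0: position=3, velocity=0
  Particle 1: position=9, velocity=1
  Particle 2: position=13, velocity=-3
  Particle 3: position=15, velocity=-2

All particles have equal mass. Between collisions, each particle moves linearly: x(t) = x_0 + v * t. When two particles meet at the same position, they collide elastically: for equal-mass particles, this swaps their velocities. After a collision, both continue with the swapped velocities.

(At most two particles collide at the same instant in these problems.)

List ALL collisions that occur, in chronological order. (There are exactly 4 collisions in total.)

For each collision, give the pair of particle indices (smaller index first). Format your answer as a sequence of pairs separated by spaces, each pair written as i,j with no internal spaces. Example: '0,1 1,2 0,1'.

Answer: 1,2 2,3 0,1 1,2

Derivation:
Collision at t=1: particles 1 and 2 swap velocities; positions: p0=3 p1=10 p2=10 p3=13; velocities now: v0=0 v1=-3 v2=1 v3=-2
Collision at t=2: particles 2 and 3 swap velocities; positions: p0=3 p1=7 p2=11 p3=11; velocities now: v0=0 v1=-3 v2=-2 v3=1
Collision at t=10/3: particles 0 and 1 swap velocities; positions: p0=3 p1=3 p2=25/3 p3=37/3; velocities now: v0=-3 v1=0 v2=-2 v3=1
Collision at t=6: particles 1 and 2 swap velocities; positions: p0=-5 p1=3 p2=3 p3=15; velocities now: v0=-3 v1=-2 v2=0 v3=1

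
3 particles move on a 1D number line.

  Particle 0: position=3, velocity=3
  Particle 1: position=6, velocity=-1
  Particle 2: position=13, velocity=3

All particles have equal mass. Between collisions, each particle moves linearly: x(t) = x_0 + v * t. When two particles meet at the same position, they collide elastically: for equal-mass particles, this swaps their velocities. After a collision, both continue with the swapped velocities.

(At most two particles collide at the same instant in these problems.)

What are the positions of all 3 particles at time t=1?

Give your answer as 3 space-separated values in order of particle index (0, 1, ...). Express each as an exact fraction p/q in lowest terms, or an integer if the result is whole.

Collision at t=3/4: particles 0 and 1 swap velocities; positions: p0=21/4 p1=21/4 p2=61/4; velocities now: v0=-1 v1=3 v2=3
Advance to t=1 (no further collisions before then); velocities: v0=-1 v1=3 v2=3; positions = 5 6 16

Answer: 5 6 16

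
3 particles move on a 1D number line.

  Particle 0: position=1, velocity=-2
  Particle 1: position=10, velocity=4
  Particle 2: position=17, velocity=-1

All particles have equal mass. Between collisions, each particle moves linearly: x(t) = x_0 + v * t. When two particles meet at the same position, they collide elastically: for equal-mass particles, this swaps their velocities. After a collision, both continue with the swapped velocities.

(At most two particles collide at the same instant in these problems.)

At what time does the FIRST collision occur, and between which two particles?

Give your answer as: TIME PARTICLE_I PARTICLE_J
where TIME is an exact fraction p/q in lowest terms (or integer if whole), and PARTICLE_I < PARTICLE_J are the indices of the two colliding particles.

Pair (0,1): pos 1,10 vel -2,4 -> not approaching (rel speed -6 <= 0)
Pair (1,2): pos 10,17 vel 4,-1 -> gap=7, closing at 5/unit, collide at t=7/5
Earliest collision: t=7/5 between 1 and 2

Answer: 7/5 1 2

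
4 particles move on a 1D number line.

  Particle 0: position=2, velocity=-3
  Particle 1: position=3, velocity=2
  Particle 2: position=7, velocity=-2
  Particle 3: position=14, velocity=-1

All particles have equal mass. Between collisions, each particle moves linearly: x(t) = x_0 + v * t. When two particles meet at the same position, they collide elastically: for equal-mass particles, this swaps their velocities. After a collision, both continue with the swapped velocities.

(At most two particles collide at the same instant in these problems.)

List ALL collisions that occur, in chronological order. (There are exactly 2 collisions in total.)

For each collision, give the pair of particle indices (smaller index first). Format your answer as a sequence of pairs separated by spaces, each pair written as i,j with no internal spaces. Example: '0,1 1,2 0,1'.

Collision at t=1: particles 1 and 2 swap velocities; positions: p0=-1 p1=5 p2=5 p3=13; velocities now: v0=-3 v1=-2 v2=2 v3=-1
Collision at t=11/3: particles 2 and 3 swap velocities; positions: p0=-9 p1=-1/3 p2=31/3 p3=31/3; velocities now: v0=-3 v1=-2 v2=-1 v3=2

Answer: 1,2 2,3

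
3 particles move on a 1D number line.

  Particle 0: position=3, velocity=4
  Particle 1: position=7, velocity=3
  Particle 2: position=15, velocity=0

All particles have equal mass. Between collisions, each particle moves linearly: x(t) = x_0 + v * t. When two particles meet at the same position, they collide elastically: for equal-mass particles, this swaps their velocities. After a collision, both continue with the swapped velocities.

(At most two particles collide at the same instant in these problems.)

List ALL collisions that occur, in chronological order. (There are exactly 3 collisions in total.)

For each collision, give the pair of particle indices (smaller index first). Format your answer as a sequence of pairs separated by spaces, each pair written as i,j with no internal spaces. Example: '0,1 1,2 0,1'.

Answer: 1,2 0,1 1,2

Derivation:
Collision at t=8/3: particles 1 and 2 swap velocities; positions: p0=41/3 p1=15 p2=15; velocities now: v0=4 v1=0 v2=3
Collision at t=3: particles 0 and 1 swap velocities; positions: p0=15 p1=15 p2=16; velocities now: v0=0 v1=4 v2=3
Collision at t=4: particles 1 and 2 swap velocities; positions: p0=15 p1=19 p2=19; velocities now: v0=0 v1=3 v2=4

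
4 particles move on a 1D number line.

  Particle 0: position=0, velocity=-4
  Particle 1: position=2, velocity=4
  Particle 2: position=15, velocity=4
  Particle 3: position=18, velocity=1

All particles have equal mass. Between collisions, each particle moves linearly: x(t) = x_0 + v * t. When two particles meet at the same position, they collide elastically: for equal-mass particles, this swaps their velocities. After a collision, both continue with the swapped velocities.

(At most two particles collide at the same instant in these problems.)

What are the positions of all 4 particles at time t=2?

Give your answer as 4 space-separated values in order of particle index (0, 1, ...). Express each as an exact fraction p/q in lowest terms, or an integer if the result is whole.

Collision at t=1: particles 2 and 3 swap velocities; positions: p0=-4 p1=6 p2=19 p3=19; velocities now: v0=-4 v1=4 v2=1 v3=4
Advance to t=2 (no further collisions before then); velocities: v0=-4 v1=4 v2=1 v3=4; positions = -8 10 20 23

Answer: -8 10 20 23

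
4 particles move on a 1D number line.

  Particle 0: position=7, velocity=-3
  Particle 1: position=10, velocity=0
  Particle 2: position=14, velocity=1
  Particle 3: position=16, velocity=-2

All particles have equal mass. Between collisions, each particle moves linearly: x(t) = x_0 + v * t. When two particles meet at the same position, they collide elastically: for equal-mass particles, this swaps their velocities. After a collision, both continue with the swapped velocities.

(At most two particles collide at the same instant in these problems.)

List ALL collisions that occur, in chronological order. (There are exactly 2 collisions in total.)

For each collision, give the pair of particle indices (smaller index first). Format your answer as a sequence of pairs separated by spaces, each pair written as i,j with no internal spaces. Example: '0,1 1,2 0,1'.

Answer: 2,3 1,2

Derivation:
Collision at t=2/3: particles 2 and 3 swap velocities; positions: p0=5 p1=10 p2=44/3 p3=44/3; velocities now: v0=-3 v1=0 v2=-2 v3=1
Collision at t=3: particles 1 and 2 swap velocities; positions: p0=-2 p1=10 p2=10 p3=17; velocities now: v0=-3 v1=-2 v2=0 v3=1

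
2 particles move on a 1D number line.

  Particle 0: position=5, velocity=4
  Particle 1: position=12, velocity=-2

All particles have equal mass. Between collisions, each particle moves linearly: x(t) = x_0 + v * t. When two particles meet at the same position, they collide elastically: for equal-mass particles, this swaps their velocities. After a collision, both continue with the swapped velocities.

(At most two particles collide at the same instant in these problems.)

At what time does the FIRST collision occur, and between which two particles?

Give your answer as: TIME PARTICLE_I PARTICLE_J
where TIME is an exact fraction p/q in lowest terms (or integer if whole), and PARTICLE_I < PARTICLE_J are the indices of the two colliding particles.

Answer: 7/6 0 1

Derivation:
Pair (0,1): pos 5,12 vel 4,-2 -> gap=7, closing at 6/unit, collide at t=7/6
Earliest collision: t=7/6 between 0 and 1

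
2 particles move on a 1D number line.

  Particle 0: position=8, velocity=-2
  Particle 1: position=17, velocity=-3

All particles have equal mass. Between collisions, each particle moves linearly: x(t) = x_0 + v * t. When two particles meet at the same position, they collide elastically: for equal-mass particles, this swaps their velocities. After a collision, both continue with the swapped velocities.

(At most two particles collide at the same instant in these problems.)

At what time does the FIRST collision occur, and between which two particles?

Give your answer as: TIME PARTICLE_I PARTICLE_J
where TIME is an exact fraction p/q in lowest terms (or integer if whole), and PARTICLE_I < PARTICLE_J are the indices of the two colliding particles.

Pair (0,1): pos 8,17 vel -2,-3 -> gap=9, closing at 1/unit, collide at t=9
Earliest collision: t=9 between 0 and 1

Answer: 9 0 1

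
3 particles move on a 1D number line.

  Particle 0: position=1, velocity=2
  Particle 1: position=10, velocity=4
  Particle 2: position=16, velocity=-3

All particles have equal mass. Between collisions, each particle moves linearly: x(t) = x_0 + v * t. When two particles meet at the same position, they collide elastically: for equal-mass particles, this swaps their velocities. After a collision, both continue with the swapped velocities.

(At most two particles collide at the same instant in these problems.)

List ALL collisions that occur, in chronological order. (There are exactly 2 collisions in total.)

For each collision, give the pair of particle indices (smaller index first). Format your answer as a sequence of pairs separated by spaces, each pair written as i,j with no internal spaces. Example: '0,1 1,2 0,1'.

Collision at t=6/7: particles 1 and 2 swap velocities; positions: p0=19/7 p1=94/7 p2=94/7; velocities now: v0=2 v1=-3 v2=4
Collision at t=3: particles 0 and 1 swap velocities; positions: p0=7 p1=7 p2=22; velocities now: v0=-3 v1=2 v2=4

Answer: 1,2 0,1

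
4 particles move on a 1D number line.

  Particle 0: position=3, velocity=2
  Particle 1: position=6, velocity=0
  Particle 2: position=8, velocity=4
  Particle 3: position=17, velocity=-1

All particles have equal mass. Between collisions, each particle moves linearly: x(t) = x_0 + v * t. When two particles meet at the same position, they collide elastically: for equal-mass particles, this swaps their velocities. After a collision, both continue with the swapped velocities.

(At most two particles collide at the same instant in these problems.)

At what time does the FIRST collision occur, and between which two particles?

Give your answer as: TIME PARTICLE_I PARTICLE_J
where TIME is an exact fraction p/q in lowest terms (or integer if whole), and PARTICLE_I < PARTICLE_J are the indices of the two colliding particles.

Pair (0,1): pos 3,6 vel 2,0 -> gap=3, closing at 2/unit, collide at t=3/2
Pair (1,2): pos 6,8 vel 0,4 -> not approaching (rel speed -4 <= 0)
Pair (2,3): pos 8,17 vel 4,-1 -> gap=9, closing at 5/unit, collide at t=9/5
Earliest collision: t=3/2 between 0 and 1

Answer: 3/2 0 1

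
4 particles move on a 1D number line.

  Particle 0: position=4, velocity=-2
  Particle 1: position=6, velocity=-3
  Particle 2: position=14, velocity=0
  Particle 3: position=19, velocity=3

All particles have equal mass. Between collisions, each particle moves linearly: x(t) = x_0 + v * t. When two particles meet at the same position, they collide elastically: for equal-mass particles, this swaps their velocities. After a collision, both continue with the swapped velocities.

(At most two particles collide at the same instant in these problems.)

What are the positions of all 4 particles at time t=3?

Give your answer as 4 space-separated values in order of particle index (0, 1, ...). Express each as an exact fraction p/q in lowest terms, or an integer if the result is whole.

Answer: -3 -2 14 28

Derivation:
Collision at t=2: particles 0 and 1 swap velocities; positions: p0=0 p1=0 p2=14 p3=25; velocities now: v0=-3 v1=-2 v2=0 v3=3
Advance to t=3 (no further collisions before then); velocities: v0=-3 v1=-2 v2=0 v3=3; positions = -3 -2 14 28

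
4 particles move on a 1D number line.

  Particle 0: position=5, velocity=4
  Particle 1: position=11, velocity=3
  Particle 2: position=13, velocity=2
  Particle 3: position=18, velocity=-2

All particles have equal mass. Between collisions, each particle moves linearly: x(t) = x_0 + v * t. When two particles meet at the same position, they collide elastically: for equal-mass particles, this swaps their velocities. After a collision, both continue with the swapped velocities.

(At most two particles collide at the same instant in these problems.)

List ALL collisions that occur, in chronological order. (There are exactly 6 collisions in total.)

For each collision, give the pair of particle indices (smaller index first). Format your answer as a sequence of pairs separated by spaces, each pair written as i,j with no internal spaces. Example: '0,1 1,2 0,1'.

Answer: 2,3 1,2 2,3 0,1 1,2 2,3

Derivation:
Collision at t=5/4: particles 2 and 3 swap velocities; positions: p0=10 p1=59/4 p2=31/2 p3=31/2; velocities now: v0=4 v1=3 v2=-2 v3=2
Collision at t=7/5: particles 1 and 2 swap velocities; positions: p0=53/5 p1=76/5 p2=76/5 p3=79/5; velocities now: v0=4 v1=-2 v2=3 v3=2
Collision at t=2: particles 2 and 3 swap velocities; positions: p0=13 p1=14 p2=17 p3=17; velocities now: v0=4 v1=-2 v2=2 v3=3
Collision at t=13/6: particles 0 and 1 swap velocities; positions: p0=41/3 p1=41/3 p2=52/3 p3=35/2; velocities now: v0=-2 v1=4 v2=2 v3=3
Collision at t=4: particles 1 and 2 swap velocities; positions: p0=10 p1=21 p2=21 p3=23; velocities now: v0=-2 v1=2 v2=4 v3=3
Collision at t=6: particles 2 and 3 swap velocities; positions: p0=6 p1=25 p2=29 p3=29; velocities now: v0=-2 v1=2 v2=3 v3=4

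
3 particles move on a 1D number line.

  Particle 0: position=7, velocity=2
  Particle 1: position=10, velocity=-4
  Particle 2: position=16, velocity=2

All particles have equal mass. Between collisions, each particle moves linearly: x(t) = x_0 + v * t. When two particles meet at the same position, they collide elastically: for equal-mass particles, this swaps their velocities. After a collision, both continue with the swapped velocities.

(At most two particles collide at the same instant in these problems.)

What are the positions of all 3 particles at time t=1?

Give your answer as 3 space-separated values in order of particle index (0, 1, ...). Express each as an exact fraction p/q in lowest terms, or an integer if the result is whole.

Collision at t=1/2: particles 0 and 1 swap velocities; positions: p0=8 p1=8 p2=17; velocities now: v0=-4 v1=2 v2=2
Advance to t=1 (no further collisions before then); velocities: v0=-4 v1=2 v2=2; positions = 6 9 18

Answer: 6 9 18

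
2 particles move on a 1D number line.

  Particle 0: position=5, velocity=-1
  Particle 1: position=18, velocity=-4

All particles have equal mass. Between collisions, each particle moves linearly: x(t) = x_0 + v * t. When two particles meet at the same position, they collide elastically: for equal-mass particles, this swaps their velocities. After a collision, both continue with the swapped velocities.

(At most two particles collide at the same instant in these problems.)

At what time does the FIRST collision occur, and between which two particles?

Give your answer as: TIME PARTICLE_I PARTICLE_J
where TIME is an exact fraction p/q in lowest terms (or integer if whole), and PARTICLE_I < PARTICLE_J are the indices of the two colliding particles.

Answer: 13/3 0 1

Derivation:
Pair (0,1): pos 5,18 vel -1,-4 -> gap=13, closing at 3/unit, collide at t=13/3
Earliest collision: t=13/3 between 0 and 1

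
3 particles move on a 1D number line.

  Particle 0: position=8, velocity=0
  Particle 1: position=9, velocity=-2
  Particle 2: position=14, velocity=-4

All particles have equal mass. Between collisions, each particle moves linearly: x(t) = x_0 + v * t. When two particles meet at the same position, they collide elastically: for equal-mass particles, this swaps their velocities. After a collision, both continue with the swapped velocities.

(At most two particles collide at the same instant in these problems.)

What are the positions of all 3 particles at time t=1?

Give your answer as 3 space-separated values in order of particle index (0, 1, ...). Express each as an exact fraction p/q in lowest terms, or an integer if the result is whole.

Answer: 7 8 10

Derivation:
Collision at t=1/2: particles 0 and 1 swap velocities; positions: p0=8 p1=8 p2=12; velocities now: v0=-2 v1=0 v2=-4
Advance to t=1 (no further collisions before then); velocities: v0=-2 v1=0 v2=-4; positions = 7 8 10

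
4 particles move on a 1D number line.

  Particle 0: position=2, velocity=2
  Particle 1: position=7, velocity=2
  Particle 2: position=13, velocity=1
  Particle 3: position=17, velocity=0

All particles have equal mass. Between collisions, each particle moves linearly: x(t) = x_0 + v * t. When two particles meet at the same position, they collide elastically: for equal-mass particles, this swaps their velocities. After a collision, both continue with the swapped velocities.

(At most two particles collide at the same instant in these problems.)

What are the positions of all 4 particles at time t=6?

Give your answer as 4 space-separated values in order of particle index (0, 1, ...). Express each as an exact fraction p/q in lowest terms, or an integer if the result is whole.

Answer: 14 17 19 19

Derivation:
Collision at t=4: particles 2 and 3 swap velocities; positions: p0=10 p1=15 p2=17 p3=17; velocities now: v0=2 v1=2 v2=0 v3=1
Collision at t=5: particles 1 and 2 swap velocities; positions: p0=12 p1=17 p2=17 p3=18; velocities now: v0=2 v1=0 v2=2 v3=1
Collision at t=6: particles 2 and 3 swap velocities; positions: p0=14 p1=17 p2=19 p3=19; velocities now: v0=2 v1=0 v2=1 v3=2
Advance to t=6 (no further collisions before then); velocities: v0=2 v1=0 v2=1 v3=2; positions = 14 17 19 19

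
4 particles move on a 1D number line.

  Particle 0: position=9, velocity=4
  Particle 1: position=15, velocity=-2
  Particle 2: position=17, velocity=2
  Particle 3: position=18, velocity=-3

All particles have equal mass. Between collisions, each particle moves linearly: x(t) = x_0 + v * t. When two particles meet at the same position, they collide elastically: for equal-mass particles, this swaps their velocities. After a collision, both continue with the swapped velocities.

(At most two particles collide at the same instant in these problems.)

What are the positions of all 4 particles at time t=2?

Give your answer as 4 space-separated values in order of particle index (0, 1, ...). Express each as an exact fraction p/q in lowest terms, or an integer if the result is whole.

Answer: 11 12 17 21

Derivation:
Collision at t=1/5: particles 2 and 3 swap velocities; positions: p0=49/5 p1=73/5 p2=87/5 p3=87/5; velocities now: v0=4 v1=-2 v2=-3 v3=2
Collision at t=1: particles 0 and 1 swap velocities; positions: p0=13 p1=13 p2=15 p3=19; velocities now: v0=-2 v1=4 v2=-3 v3=2
Collision at t=9/7: particles 1 and 2 swap velocities; positions: p0=87/7 p1=99/7 p2=99/7 p3=137/7; velocities now: v0=-2 v1=-3 v2=4 v3=2
Advance to t=2 (no further collisions before then); velocities: v0=-2 v1=-3 v2=4 v3=2; positions = 11 12 17 21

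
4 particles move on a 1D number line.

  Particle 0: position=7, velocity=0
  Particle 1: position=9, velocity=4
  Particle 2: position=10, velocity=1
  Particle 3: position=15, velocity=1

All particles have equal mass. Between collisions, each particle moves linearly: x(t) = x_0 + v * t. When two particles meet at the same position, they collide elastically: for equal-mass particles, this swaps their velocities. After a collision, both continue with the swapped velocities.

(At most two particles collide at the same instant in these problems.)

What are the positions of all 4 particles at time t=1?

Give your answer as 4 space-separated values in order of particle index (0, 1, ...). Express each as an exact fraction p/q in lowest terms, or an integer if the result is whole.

Collision at t=1/3: particles 1 and 2 swap velocities; positions: p0=7 p1=31/3 p2=31/3 p3=46/3; velocities now: v0=0 v1=1 v2=4 v3=1
Advance to t=1 (no further collisions before then); velocities: v0=0 v1=1 v2=4 v3=1; positions = 7 11 13 16

Answer: 7 11 13 16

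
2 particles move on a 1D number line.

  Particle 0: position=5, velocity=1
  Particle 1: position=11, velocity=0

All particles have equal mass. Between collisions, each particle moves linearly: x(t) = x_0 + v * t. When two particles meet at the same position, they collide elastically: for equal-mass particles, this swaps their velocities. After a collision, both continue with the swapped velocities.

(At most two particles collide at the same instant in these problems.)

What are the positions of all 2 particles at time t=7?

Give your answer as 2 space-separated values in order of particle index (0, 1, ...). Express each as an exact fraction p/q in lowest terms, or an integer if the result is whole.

Collision at t=6: particles 0 and 1 swap velocities; positions: p0=11 p1=11; velocities now: v0=0 v1=1
Advance to t=7 (no further collisions before then); velocities: v0=0 v1=1; positions = 11 12

Answer: 11 12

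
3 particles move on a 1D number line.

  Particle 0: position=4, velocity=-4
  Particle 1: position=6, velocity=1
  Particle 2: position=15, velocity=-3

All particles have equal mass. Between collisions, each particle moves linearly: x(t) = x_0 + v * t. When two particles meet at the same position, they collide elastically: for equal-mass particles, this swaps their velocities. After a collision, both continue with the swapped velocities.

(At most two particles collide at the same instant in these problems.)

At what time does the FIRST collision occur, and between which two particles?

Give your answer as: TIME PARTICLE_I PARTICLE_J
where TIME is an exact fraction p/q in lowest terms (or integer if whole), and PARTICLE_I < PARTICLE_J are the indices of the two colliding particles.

Pair (0,1): pos 4,6 vel -4,1 -> not approaching (rel speed -5 <= 0)
Pair (1,2): pos 6,15 vel 1,-3 -> gap=9, closing at 4/unit, collide at t=9/4
Earliest collision: t=9/4 between 1 and 2

Answer: 9/4 1 2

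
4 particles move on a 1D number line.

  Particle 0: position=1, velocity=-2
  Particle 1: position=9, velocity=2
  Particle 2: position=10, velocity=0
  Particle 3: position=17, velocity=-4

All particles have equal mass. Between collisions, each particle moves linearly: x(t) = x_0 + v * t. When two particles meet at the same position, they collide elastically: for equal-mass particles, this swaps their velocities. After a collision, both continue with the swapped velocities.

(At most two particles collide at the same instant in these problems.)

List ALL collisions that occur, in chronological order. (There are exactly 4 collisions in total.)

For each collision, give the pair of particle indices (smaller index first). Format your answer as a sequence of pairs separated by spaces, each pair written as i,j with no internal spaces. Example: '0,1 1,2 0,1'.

Collision at t=1/2: particles 1 and 2 swap velocities; positions: p0=0 p1=10 p2=10 p3=15; velocities now: v0=-2 v1=0 v2=2 v3=-4
Collision at t=4/3: particles 2 and 3 swap velocities; positions: p0=-5/3 p1=10 p2=35/3 p3=35/3; velocities now: v0=-2 v1=0 v2=-4 v3=2
Collision at t=7/4: particles 1 and 2 swap velocities; positions: p0=-5/2 p1=10 p2=10 p3=25/2; velocities now: v0=-2 v1=-4 v2=0 v3=2
Collision at t=8: particles 0 and 1 swap velocities; positions: p0=-15 p1=-15 p2=10 p3=25; velocities now: v0=-4 v1=-2 v2=0 v3=2

Answer: 1,2 2,3 1,2 0,1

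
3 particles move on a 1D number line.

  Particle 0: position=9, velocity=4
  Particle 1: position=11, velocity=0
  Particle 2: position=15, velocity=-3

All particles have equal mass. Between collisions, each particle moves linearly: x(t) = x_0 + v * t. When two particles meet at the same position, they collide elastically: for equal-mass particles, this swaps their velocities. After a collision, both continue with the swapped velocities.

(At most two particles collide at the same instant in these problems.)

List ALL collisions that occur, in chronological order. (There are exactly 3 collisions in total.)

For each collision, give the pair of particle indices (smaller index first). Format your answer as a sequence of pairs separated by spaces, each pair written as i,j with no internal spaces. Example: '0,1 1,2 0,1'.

Collision at t=1/2: particles 0 and 1 swap velocities; positions: p0=11 p1=11 p2=27/2; velocities now: v0=0 v1=4 v2=-3
Collision at t=6/7: particles 1 and 2 swap velocities; positions: p0=11 p1=87/7 p2=87/7; velocities now: v0=0 v1=-3 v2=4
Collision at t=4/3: particles 0 and 1 swap velocities; positions: p0=11 p1=11 p2=43/3; velocities now: v0=-3 v1=0 v2=4

Answer: 0,1 1,2 0,1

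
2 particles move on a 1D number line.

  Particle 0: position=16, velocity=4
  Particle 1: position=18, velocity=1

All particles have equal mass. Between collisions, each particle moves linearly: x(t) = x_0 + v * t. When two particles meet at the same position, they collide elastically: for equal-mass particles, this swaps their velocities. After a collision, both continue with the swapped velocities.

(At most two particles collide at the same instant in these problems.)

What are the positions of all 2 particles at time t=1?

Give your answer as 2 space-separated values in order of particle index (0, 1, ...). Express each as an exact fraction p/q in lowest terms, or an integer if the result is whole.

Answer: 19 20

Derivation:
Collision at t=2/3: particles 0 and 1 swap velocities; positions: p0=56/3 p1=56/3; velocities now: v0=1 v1=4
Advance to t=1 (no further collisions before then); velocities: v0=1 v1=4; positions = 19 20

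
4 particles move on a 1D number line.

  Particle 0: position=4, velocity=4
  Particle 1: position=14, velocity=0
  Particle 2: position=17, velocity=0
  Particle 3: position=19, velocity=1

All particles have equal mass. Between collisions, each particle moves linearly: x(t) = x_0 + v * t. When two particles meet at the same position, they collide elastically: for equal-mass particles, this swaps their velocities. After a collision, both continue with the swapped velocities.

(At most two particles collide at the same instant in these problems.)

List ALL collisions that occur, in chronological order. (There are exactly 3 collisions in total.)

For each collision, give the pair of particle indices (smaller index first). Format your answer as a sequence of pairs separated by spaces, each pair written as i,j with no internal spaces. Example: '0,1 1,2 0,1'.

Collision at t=5/2: particles 0 and 1 swap velocities; positions: p0=14 p1=14 p2=17 p3=43/2; velocities now: v0=0 v1=4 v2=0 v3=1
Collision at t=13/4: particles 1 and 2 swap velocities; positions: p0=14 p1=17 p2=17 p3=89/4; velocities now: v0=0 v1=0 v2=4 v3=1
Collision at t=5: particles 2 and 3 swap velocities; positions: p0=14 p1=17 p2=24 p3=24; velocities now: v0=0 v1=0 v2=1 v3=4

Answer: 0,1 1,2 2,3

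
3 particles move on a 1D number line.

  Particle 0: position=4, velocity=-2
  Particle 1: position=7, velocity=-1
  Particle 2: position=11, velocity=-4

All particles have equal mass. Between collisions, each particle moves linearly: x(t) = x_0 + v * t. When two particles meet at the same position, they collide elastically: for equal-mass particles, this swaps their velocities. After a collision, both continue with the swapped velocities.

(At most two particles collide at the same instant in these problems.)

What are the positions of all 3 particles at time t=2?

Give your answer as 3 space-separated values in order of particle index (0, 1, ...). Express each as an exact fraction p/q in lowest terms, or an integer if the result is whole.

Collision at t=4/3: particles 1 and 2 swap velocities; positions: p0=4/3 p1=17/3 p2=17/3; velocities now: v0=-2 v1=-4 v2=-1
Advance to t=2 (no further collisions before then); velocities: v0=-2 v1=-4 v2=-1; positions = 0 3 5

Answer: 0 3 5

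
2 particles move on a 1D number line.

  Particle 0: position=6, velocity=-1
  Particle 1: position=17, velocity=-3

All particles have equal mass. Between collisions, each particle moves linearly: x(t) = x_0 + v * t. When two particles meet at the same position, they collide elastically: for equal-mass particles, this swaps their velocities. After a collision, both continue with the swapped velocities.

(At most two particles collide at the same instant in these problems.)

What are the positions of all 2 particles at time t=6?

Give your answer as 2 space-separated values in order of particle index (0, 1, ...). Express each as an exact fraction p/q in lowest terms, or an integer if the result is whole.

Answer: -1 0

Derivation:
Collision at t=11/2: particles 0 and 1 swap velocities; positions: p0=1/2 p1=1/2; velocities now: v0=-3 v1=-1
Advance to t=6 (no further collisions before then); velocities: v0=-3 v1=-1; positions = -1 0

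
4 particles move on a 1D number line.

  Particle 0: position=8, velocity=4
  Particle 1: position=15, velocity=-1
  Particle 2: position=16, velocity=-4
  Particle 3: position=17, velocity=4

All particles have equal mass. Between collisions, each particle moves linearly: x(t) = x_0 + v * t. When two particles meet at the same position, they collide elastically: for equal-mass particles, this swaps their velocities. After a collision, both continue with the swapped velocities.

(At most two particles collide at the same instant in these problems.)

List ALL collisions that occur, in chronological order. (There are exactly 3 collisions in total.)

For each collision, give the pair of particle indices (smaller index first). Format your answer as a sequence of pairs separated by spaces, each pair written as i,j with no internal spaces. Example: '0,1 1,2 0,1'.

Answer: 1,2 0,1 1,2

Derivation:
Collision at t=1/3: particles 1 and 2 swap velocities; positions: p0=28/3 p1=44/3 p2=44/3 p3=55/3; velocities now: v0=4 v1=-4 v2=-1 v3=4
Collision at t=1: particles 0 and 1 swap velocities; positions: p0=12 p1=12 p2=14 p3=21; velocities now: v0=-4 v1=4 v2=-1 v3=4
Collision at t=7/5: particles 1 and 2 swap velocities; positions: p0=52/5 p1=68/5 p2=68/5 p3=113/5; velocities now: v0=-4 v1=-1 v2=4 v3=4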